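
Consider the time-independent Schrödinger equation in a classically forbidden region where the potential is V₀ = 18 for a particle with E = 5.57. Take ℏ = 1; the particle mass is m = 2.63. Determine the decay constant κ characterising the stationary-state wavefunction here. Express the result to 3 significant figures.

κ = 8.09

Since E < V₀ the TISE in this region is ψ'' = κ²ψ with κ = √(2m(V₀ − E))/ℏ.
κ = √(2 × 2.63 × 12.43) = 8.086.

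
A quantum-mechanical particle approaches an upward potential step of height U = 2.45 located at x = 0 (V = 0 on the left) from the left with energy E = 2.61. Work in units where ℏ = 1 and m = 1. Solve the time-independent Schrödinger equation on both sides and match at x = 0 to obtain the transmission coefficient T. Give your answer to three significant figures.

T = 0.636

On each side the TISE gives plane waves with k = √(2m(E − V))/ℏ: k₁ = √(2·1·2.61) = 2.285, k₂ = √(2·1·0.16) = 0.5657.
Continuity of ψ and ψ′ at the step yields the reflection amplitude r = (k₁ − k₂)/(k₁ + k₂) = 0.6031; thus R = |r|² = 0.3637, T = 0.6363.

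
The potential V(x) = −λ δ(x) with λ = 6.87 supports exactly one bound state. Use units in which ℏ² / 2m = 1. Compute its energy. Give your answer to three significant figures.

E = -11.8

For x ≠ 0 the bound state is ψ ∝ e^{−κ|x|}; integrating the TISE across the delta gives the cusp condition 2κ = 2mλ/ℏ², so κ = 3.435.
Then E = −ℏ²κ²/(2m) = −mλ²/(2ℏ²) = -11.80.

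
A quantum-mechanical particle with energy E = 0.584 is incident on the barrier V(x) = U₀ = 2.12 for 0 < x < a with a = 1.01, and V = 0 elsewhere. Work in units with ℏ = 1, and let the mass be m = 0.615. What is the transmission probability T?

Since E < U₀ the interior solution is evanescent with decay constant κ = √(2m(U₀ − E))/ℏ = 1.375.
κa = 1.388, sinh(κa) = 1.879.
The exact tunnelling result is T⁻¹ = 1 + U₀² sinh²(κa) / [4E(U₀ − E)] = 5.423, so T = 0.184.

T = 0.184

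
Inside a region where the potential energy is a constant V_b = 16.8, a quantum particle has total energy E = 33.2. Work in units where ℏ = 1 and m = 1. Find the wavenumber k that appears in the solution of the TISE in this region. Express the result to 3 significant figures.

With E > V_b the solution is oscillatory, ψ ∝ e^{±ikx} with k = √(2m(E − V_b))/ℏ.
k = √(2 × 1 × 16.4) = 5.727.

k = 5.73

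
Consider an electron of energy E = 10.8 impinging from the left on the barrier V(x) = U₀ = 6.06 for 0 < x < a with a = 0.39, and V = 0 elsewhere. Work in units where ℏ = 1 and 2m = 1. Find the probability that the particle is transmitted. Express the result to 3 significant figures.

T = 0.908

E > U₀: inside the barrier k₂ = √(2m(E − U₀))/ℏ = 2.177, k₂a = 0.8491.
Matching at both interfaces gives T⁻¹ = 1 + U₀² sin²(k₂a) / [4E(E − U₀)] = 1.101, hence T = 0.908.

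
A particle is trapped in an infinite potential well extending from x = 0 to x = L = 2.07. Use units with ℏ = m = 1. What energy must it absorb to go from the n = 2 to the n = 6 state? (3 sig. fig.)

E_n = n²π²ℏ²/(2mL²), so ΔE = (6² − 2²) π²ℏ²/(2mL²).
ΔE = 32 × π² / (2 × 1 × 2.07²) = 36.85.

ΔE = 36.9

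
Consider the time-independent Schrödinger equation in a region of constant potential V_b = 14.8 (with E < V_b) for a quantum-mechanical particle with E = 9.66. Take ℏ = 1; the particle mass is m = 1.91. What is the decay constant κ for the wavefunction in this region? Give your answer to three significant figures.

Since E < V_b the TISE in this region is ψ'' = κ²ψ with κ = √(2m(V_b − E))/ℏ.
κ = √(2 × 1.91 × 5.14) = 4.431.

κ = 4.43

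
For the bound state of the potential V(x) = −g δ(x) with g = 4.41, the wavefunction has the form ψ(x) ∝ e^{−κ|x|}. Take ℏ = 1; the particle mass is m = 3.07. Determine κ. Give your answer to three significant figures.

κ = 13.5

Integrate −(ℏ²/2m)ψ'' − gδ(x)ψ = Eψ from −ε to +ε: the ψ'' term gives ψ'(0⁺) − ψ'(0⁻) and the δ term gives −(2mg/ℏ²)ψ(0).
With ψ ∝ e^{−κ|x|} this yields −2κ = −2mg/ℏ², so κ = mg/ℏ² = 13.54.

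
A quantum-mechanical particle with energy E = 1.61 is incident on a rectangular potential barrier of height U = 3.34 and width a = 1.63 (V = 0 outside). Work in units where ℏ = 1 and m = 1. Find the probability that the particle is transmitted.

T = 0.00925

Since E < U the interior solution is evanescent with decay constant κ = √(2m(U − E))/ℏ = 1.860.
κa = 3.032, sinh(κa) = 10.34.
Matching ψ, ψ′ at both faces gives T = [1 + U² sinh²(κa) / (4E(U − E))]⁻¹ = 1/108.2 = 0.00925.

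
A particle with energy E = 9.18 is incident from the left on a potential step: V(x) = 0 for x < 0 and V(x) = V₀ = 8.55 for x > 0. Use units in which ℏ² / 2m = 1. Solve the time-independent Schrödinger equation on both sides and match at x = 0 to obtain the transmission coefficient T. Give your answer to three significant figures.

T = 0.658

On each side the TISE gives plane waves with k = √(2m(E − V))/ℏ: k₁ = √(2·½·9.18) = 3.030, k₂ = √(2·½·0.63) = 0.7937.
Matching ψ and ψ′ at x = 0 gives r = (k₁ − k₂)/(k₁ + k₂), so R = r² = 0.3420 and T = 1 − R = 0.6580.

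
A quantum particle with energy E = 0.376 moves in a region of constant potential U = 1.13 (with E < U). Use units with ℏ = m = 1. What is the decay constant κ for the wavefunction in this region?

κ = 1.23

Since E < U the TISE in this region is ψ'' = κ²ψ with κ = √(2m(U − E))/ℏ.
κ = √(2 × 1 × 0.754) = 1.228.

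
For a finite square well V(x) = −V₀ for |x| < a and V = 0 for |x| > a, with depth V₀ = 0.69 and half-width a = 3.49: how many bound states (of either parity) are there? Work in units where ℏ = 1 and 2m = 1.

The dimensionless depth is z₀ = a√(2mV₀)/ℏ = 3.49 × √(0.6900) = 2.899.
The even/odd transcendental equations gain one root per π/2 in z₀, giving N = 1 + ⌊2z₀/π⌋ = 1 + ⌊1.846⌋ = 2.

N = 2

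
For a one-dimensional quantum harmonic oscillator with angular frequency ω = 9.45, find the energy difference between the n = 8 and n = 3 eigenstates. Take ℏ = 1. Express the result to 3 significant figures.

ΔE = 47.3

E_n = ℏω(n + ½), so ΔE = (8 − 3) ℏω = 5 × 9.45 = 47.25.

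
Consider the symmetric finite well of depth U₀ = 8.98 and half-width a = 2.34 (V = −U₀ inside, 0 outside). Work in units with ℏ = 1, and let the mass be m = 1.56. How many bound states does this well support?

Define the well-strength parameter z₀ = (a/ℏ)√(2mU₀) = 2.34 × √(2·1.56·8.98) = 12.39.
A new bound state (alternating even/odd) appears each time z₀ passes a multiple of π/2, so N = ⌊2z₀/π⌋ + 1 = ⌊7.885⌋ + 1 = 8.

N = 8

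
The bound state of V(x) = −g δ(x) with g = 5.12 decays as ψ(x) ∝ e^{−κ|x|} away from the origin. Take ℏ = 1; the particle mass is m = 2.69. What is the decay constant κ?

κ = 13.8

Integrate −(ℏ²/2m)ψ'' − gδ(x)ψ = Eψ from −ε to +ε: the ψ'' term gives ψ'(0⁺) − ψ'(0⁻) and the δ term gives −(2mg/ℏ²)ψ(0).
With ψ ∝ e^{−κ|x|} this yields −2κ = −2mg/ℏ², so κ = mg/ℏ² = 13.77.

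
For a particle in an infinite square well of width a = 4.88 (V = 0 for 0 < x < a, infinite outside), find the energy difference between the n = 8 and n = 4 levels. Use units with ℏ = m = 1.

ΔE = 9.95

E_n = n²π²ℏ²/(2ma²), so ΔE = (8² − 4²) π²ℏ²/(2ma²).
ΔE = 48 × π² / (2 × 1 × 4.88²) = 9.947.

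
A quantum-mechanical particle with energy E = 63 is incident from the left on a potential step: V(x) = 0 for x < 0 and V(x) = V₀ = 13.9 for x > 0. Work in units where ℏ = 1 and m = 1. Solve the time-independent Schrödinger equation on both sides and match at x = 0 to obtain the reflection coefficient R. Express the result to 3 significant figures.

On each side the TISE gives plane waves with k = √(2m(E − V))/ℏ: k₁ = √(2·1·63) = 11.22, k₂ = √(2·1·49.1) = 9.910.
Continuity of ψ and ψ′ at the step yields the reflection amplitude r = (k₁ − k₂)/(k₁ + k₂) = 0.06224; thus R = |r|² = 0.003874, T = 0.9961.

R = 0.00387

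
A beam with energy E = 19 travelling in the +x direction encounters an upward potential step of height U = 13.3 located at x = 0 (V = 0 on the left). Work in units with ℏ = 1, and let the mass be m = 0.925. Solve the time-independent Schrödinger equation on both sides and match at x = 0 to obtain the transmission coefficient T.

On each side the TISE gives plane waves with k = √(2m(E − V))/ℏ: k₁ = √(2·0.925·19) = 5.929, k₂ = √(2·0.925·5.7) = 3.247.
Matching ψ and ψ′ at x = 0 gives r = (k₁ − k₂)/(k₁ + k₂), so R = r² = 0.08539 and T = 1 − R = 0.9146.

T = 0.915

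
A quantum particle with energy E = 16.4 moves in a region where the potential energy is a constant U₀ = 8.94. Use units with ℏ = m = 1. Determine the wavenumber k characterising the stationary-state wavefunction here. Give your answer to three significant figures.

k = 3.86

With E > U₀ the solution is oscillatory, ψ ∝ e^{±ikx} with k = √(2m(E − U₀))/ℏ.
k = √(2 × 1 × 7.46) = 3.863.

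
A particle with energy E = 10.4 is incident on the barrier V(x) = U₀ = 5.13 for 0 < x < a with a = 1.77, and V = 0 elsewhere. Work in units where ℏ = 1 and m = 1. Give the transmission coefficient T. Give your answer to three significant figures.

T = 0.970

E > U₀: inside the barrier k₂ = √(2m(E − U₀))/ℏ = 3.247, k₂a = 5.746.
T = [1 + U₀² sin²(k₂a) / (4E(E − U₀))]⁻¹ = 1/1.031 = 0.970.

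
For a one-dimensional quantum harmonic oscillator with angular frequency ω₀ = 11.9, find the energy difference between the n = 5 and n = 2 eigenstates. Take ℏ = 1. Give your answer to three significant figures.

E_n = ℏω₀(n + ½), so ΔE = (5 − 2) ℏω₀ = 3 × 11.9 = 35.70.

ΔE = 35.7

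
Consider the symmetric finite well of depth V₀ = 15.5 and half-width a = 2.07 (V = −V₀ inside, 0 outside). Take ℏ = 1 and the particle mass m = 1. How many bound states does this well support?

N = 8

The dimensionless depth is z₀ = a√(2mV₀)/ℏ = 2.07 × √(31.00) = 11.53.
The even/odd transcendental equations gain one root per π/2 in z₀, giving N = 1 + ⌊2z₀/π⌋ = 1 + ⌊7.337⌋ = 8.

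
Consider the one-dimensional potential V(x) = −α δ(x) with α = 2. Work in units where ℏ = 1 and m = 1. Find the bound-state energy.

E = -2.00

The bound state is ψ(x) = √κ e^{−κ|x|}. The derivative jump ψ'(0⁺) − ψ'(0⁻) = −(2mα/ℏ²)ψ(0) fixes κ = mα/ℏ² = 2.000.
Then E = −ℏ²κ²/(2m) = −mα²/(2ℏ²) = -2.000.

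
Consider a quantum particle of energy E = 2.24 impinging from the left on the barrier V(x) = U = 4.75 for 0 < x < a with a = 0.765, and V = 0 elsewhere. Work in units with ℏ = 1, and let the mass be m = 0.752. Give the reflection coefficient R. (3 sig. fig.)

R = 0.815

Since E < U the interior solution is evanescent with decay constant κ = √(2m(U − E))/ℏ = 1.943.
κa = 1.486, sinh(κa) = 2.097.
The exact tunnelling result is T⁻¹ = 1 + U² sinh²(κa) / [4E(U − E)] = 5.413, so T = 0.185.
R = 1 − T = 0.815.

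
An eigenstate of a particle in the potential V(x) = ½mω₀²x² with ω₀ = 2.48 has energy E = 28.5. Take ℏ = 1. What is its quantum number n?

Invert E_n = (n + ½)ℏω₀: n = E/ℏω₀ − ½ = 10.992, so n = 11.

n = 11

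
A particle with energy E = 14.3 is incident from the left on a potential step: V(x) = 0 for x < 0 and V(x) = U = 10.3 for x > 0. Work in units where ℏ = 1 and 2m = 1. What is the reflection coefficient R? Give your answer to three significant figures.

On each side the TISE gives plane waves with k = √(2m(E − V))/ℏ: k₁ = √(2·½·14.3) = 3.782, k₂ = √(2·½·4) = 2.000.
Continuity of ψ and ψ′ at the step yields the reflection amplitude r = (k₁ − k₂)/(k₁ + k₂) = 0.3081; thus R = |r|² = 0.09495, T = 0.9050.

R = 0.0950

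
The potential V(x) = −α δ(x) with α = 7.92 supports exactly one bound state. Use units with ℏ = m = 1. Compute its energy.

For x ≠ 0 the bound state is ψ ∝ e^{−κ|x|}; integrating the TISE across the delta gives the cusp condition 2κ = 2mα/ℏ², so κ = 7.920.
Then E = −ℏ²κ²/(2m) = −mα²/(2ℏ²) = -31.36.

E = -31.4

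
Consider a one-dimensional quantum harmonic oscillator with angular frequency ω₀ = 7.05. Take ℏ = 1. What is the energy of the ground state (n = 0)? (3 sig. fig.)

E = 3.53

The oscillator eigenvalues are E_n = ℏω₀(n + ½), so E_0 = 7.05 × 0.5 = 3.525.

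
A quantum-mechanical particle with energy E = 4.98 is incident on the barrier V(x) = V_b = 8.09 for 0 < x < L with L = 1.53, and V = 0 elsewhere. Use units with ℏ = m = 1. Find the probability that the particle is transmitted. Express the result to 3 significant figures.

T = 0.00183

E < V_b: inside the barrier ψ ∝ e^{±κx} with κ = √(2m(V_b − E))/ℏ = 2.494.
κL = 3.816, sinh(κL) = 22.70.
The exact tunnelling result is T⁻¹ = 1 + V_b² sinh²(κL) / [4E(V_b − E)] = 545.2, so T = 0.00183.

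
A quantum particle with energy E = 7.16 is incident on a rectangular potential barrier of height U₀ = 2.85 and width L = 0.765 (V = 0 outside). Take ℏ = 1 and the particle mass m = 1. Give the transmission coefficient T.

T = 0.961

E > U₀: inside the barrier k₂ = √(2m(E − U₀))/ℏ = 2.936, k₂L = 2.246.
Matching at both interfaces gives T⁻¹ = 1 + U₀² sin²(k₂L) / [4E(E − U₀)] = 1.040, hence T = 0.961.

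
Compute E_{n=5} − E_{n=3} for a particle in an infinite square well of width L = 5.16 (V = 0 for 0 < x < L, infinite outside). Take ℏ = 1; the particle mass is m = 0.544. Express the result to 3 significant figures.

E_n = n²π²ℏ²/(2mL²), so ΔE = (5² − 3²) π²ℏ²/(2mL²).
ΔE = 16 × π² / (2 × 0.544 × 5.16²) = 5.451.

ΔE = 5.45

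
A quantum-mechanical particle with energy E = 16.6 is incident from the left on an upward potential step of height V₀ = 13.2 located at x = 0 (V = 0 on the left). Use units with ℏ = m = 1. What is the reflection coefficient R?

The wavenumbers are k₁ = √(2mE)/ℏ = 5.762 on the left and k₂ = √(2m(E − V₀))/ℏ = 2.608 on the right.
Matching ψ and ψ′ at x = 0 gives r = (k₁ − k₂)/(k₁ + k₂), so R = r² = 0.1420 and T = 1 − R = 0.8580.

R = 0.142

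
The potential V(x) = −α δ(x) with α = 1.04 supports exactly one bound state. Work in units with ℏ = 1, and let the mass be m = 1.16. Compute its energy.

The bound state is ψ(x) = √κ e^{−κ|x|}. The derivative jump ψ'(0⁺) − ψ'(0⁻) = −(2mα/ℏ²)ψ(0) fixes κ = mα/ℏ² = 1.206.
Then E = −ℏ²κ²/(2m) = −mα²/(2ℏ²) = -0.6273.

E = -0.627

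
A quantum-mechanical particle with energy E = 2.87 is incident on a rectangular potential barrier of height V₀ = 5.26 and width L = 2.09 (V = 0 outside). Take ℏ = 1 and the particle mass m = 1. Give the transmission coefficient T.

Since E < V₀ the interior solution is evanescent with decay constant κ = √(2m(V₀ − E))/ℏ = 2.186.
κL = 4.569, sinh(κL) = 48.24.
The exact tunnelling result is T⁻¹ = 1 + V₀² sinh²(κL) / [4E(V₀ − E)] = 2347, so T = 0.000426.

T = 0.000426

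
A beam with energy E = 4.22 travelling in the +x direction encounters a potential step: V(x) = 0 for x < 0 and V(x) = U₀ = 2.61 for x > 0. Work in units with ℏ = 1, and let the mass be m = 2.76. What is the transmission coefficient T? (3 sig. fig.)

T = 0.944

On each side the TISE gives plane waves with k = √(2m(E − V))/ℏ: k₁ = √(2·2.76·4.22) = 4.826, k₂ = √(2·2.76·1.61) = 2.981.
Continuity of ψ and ψ′ at the step yields the reflection amplitude r = (k₁ − k₂)/(k₁ + k₂) = 0.2363; thus R = |r|² = 0.05586, T = 0.9441.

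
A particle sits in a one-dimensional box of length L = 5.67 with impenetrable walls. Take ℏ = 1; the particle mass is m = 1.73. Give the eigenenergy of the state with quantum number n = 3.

E = 0.799

Requiring ψ(0) = ψ(L) = 0 quantises k = nπ/L, hence E_n = ℏ²k²/2m = n²π²ℏ²/(2mL²).
E_3 = 3² × π² / (2 × 1.73 × 5.67²) = 0.7985.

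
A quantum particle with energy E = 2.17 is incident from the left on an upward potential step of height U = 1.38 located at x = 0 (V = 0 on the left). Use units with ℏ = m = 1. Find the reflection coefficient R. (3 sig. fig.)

On each side the TISE gives plane waves with k = √(2m(E − V))/ℏ: k₁ = √(2·1·2.17) = 2.083, k₂ = √(2·1·0.79) = 1.257.
Continuity of ψ and ψ′ at the step yields the reflection amplitude r = (k₁ − k₂)/(k₁ + k₂) = 0.2474; thus R = |r|² = 0.06119, T = 0.9388.

R = 0.0612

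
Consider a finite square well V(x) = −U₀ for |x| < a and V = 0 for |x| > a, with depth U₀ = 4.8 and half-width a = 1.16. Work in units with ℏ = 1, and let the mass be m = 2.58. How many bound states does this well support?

N = 4

The dimensionless depth is z₀ = a√(2mU₀)/ℏ = 1.16 × √(24.77) = 5.773.
A new bound state (alternating even/odd) appears each time z₀ passes a multiple of π/2, so N = ⌊2z₀/π⌋ + 1 = ⌊3.675⌋ + 1 = 4.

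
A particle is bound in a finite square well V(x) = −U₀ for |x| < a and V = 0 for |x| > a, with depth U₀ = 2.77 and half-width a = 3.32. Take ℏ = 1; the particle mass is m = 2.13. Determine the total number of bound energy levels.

N = 8

Define the well-strength parameter z₀ = (a/ℏ)√(2mU₀) = 3.32 × √(2·2.13·2.77) = 11.40.
A new bound state (alternating even/odd) appears each time z₀ passes a multiple of π/2, so N = ⌊2z₀/π⌋ + 1 = ⌊7.260⌋ + 1 = 8.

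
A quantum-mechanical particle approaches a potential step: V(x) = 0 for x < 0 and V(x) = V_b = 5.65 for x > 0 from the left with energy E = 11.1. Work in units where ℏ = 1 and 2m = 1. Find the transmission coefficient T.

T = 0.969

On each side the TISE gives plane waves with k = √(2m(E − V))/ℏ: k₁ = √(2·½·11.1) = 3.332, k₂ = √(2·½·5.45) = 2.335.
Continuity of ψ and ψ′ at the step yields the reflection amplitude r = (k₁ − k₂)/(k₁ + k₂) = 0.1760; thus R = |r|² = 0.03097, T = 0.9690.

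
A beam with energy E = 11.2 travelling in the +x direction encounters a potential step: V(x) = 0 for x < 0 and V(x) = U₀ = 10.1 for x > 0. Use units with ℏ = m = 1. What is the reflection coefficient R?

On each side the TISE gives plane waves with k = √(2m(E − V))/ℏ: k₁ = √(2·1·11.2) = 4.733, k₂ = √(2·1·1.1) = 1.483.
Continuity of ψ and ψ′ at the step yields the reflection amplitude r = (k₁ − k₂)/(k₁ + k₂) = 0.5228; thus R = |r|² = 0.2733, T = 0.7267.

R = 0.273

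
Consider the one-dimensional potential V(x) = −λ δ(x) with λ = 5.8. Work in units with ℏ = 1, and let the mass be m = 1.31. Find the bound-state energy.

E = -22.0

The bound state is ψ(x) = √κ e^{−κ|x|}. The derivative jump ψ'(0⁺) − ψ'(0⁻) = −(2mλ/ℏ²)ψ(0) fixes κ = mλ/ℏ² = 7.598.
Then E = −ℏ²κ²/(2m) = −mλ²/(2ℏ²) = -22.03.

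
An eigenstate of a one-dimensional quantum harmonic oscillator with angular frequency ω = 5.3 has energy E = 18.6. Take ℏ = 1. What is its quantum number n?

E_n = ℏω(n + ½) ⇒ n = E/(ℏω) − ½ = 18.6/5.3 − 0.5 = 3.009 → n = 3.

n = 3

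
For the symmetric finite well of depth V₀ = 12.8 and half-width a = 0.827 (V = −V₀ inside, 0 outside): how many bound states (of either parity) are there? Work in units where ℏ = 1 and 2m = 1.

N = 2

Define the well-strength parameter z₀ = (a/ℏ)√(2mV₀) = 0.827 × √(2·0.5·12.8) = 2.959.
The even/odd transcendental equations gain one root per π/2 in z₀, giving N = 1 + ⌊2z₀/π⌋ = 1 + ⌊1.884⌋ = 2.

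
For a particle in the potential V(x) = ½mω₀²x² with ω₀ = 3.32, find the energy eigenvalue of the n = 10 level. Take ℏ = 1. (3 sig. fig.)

E = 34.9

Using E_n = (n + ½)ℏω₀: E_10 = 10.5 × 3.32 = 34.86.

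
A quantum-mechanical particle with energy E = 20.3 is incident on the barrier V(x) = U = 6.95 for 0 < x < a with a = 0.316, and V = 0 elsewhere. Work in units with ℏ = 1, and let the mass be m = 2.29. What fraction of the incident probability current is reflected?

E > U: inside the barrier k₂ = √(2m(E − U))/ℏ = 7.819, k₂a = 2.471.
T = [1 + U² sin²(k₂a) / (4E(E − U))]⁻¹ = 1/1.017 = 0.983.
R = 1 − T = 0.0169.

R = 0.0169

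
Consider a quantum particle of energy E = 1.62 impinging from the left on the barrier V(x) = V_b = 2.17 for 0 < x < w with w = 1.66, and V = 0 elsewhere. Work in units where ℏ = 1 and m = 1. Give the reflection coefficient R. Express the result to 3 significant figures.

R = 0.910

Since E < V_b the interior solution is evanescent with decay constant κ = √(2m(V_b − E))/ℏ = 1.049.
κw = 1.741, sinh(κw) = 2.764.
Matching ψ, ψ′ at both faces gives T = [1 + V_b² sinh²(κw) / (4E(V_b − E))]⁻¹ = 1/11.09 = 0.0901.
R = 1 − T = 0.910.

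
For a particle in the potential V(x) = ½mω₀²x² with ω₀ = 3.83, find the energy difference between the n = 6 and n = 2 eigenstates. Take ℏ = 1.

ΔE = 15.3

E_n = ℏω₀(n + ½), so ΔE = (6 − 2) ℏω₀ = 4 × 3.83 = 15.32.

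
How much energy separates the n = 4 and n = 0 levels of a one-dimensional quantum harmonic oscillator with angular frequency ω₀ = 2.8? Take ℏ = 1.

E_n = ℏω₀(n + ½), so ΔE = (4 − 0) ℏω₀ = 4 × 2.8 = 11.20.

ΔE = 11.2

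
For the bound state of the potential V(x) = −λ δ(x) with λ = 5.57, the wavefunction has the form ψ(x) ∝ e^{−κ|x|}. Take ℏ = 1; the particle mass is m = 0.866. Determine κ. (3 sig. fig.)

Integrating the TISE across x = 0 gives the cusp condition ψ'(0⁺) − ψ'(0⁻) = −(2mλ/ℏ²)ψ(0).
With ψ ∝ e^{−κ|x|} this yields −2κ = −2mλ/ℏ², so κ = mλ/ℏ² = 4.824.

κ = 4.82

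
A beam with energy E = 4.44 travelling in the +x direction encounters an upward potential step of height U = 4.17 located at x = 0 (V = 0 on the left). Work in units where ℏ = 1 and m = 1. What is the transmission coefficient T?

On each side the TISE gives plane waves with k = √(2m(E − V))/ℏ: k₁ = √(2·1·4.44) = 2.980, k₂ = √(2·1·0.27) = 0.7348.
Matching ψ and ψ′ at x = 0 gives r = (k₁ − k₂)/(k₁ + k₂), so R = r² = 0.3653 and T = 1 − R = 0.6347.

T = 0.635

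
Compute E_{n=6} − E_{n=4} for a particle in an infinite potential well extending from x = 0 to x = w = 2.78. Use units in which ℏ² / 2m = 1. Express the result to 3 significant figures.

E_n = n²π²ℏ²/(2mw²), so ΔE = (6² − 4²) π²ℏ²/(2mw²).
ΔE = 20 × π² / (2 × 0.5 × 2.78²) = 25.54.

ΔE = 25.5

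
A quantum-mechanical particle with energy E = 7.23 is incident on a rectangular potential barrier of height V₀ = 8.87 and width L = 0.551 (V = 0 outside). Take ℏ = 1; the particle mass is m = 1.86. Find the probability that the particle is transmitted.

Since E < V₀ the interior solution is evanescent with decay constant κ = √(2m(V₀ − E))/ℏ = 2.470.
κL = 1.361, sinh(κL) = 1.822.
The exact tunnelling result is T⁻¹ = 1 + V₀² sinh²(κL) / [4E(V₀ − E)] = 6.505, so T = 0.154.

T = 0.154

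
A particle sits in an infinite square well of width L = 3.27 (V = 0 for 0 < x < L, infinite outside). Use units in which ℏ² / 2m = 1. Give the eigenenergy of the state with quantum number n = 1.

Requiring ψ(0) = ψ(L) = 0 quantises k = nπ/L, hence E_n = ℏ²k²/2m = n²π²ℏ²/(2mL²).
E_1 = 1² × π² / (2 × 0.5 × 3.27²) = 0.9230.

E = 0.923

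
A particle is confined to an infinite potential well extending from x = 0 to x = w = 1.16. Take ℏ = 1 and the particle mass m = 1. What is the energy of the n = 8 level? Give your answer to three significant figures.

E = 235

The infinite-well eigenfunctions ψ_n = √(2/w) sin(nπx/w) vanish at both walls, giving E_n = n²π²ℏ²/(2mw²).
E_8 = 8² × π² / (2 × 1 × 1.16²) = 234.7.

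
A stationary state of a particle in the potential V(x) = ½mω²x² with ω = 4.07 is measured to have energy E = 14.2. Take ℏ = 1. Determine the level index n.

n = 3

Invert E_n = (n + ½)ℏω: n = E/ℏω − ½ = 2.989, so n = 3.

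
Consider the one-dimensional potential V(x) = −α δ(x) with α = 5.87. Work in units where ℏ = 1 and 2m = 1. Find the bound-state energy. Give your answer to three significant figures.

E = -8.61

The bound state is ψ(x) = √κ e^{−κ|x|}. The derivative jump ψ'(0⁺) − ψ'(0⁻) = −(2mα/ℏ²)ψ(0) fixes κ = mα/ℏ² = 2.935.
Then E = −ℏ²κ²/(2m) = −mα²/(2ℏ²) = -8.614.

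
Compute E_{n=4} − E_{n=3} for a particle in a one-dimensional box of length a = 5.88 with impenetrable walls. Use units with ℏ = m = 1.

E_n = n²π²ℏ²/(2ma²), so ΔE = (4² − 3²) π²ℏ²/(2ma²).
ΔE = 7 × π² / (2 × 1 × 5.88²) = 0.9991.

ΔE = 0.999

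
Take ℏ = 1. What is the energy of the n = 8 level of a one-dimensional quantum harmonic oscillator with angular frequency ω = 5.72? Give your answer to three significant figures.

E = 48.6

Using E_n = (n + ½)ℏω: E_8 = 8.5 × 5.72 = 48.62.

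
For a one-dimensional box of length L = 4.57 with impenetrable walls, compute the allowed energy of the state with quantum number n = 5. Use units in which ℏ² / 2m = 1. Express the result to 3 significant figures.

E = 11.8

The infinite-well eigenfunctions ψ_n = √(2/L) sin(nπx/L) vanish at both walls, giving E_n = n²π²ℏ²/(2mL²).
E_5 = 5² × π² / (2 × 0.5 × 4.57²) = 11.81.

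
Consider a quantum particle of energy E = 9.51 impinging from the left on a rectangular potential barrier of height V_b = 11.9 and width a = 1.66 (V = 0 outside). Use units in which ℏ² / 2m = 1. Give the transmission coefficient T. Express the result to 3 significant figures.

T = 0.0151

E < V_b: inside the barrier ψ ∝ e^{±κx} with κ = √(2m(V_b − E))/ℏ = 1.546.
κa = 2.566, sinh(κa) = 6.470.
The exact tunnelling result is T⁻¹ = 1 + V_b² sinh²(κa) / [4E(V_b − E)] = 66.21, so T = 0.0151.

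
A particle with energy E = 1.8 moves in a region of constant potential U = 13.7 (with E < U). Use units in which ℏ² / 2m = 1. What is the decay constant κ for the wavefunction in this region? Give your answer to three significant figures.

Since E < U the TISE in this region is ψ'' = κ²ψ with κ = √(2m(U − E))/ℏ.
κ = √(2 × 0.5 × 11.9) = 3.450.

κ = 3.45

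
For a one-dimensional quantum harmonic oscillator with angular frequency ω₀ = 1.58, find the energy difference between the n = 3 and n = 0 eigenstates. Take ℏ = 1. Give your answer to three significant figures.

E_n = ℏω₀(n + ½), so ΔE = (3 − 0) ℏω₀ = 3 × 1.58 = 4.740.

ΔE = 4.74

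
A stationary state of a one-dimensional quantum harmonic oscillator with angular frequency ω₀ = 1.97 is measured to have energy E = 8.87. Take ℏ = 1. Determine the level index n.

n = 4

E_n = ℏω₀(n + ½) ⇒ n = E/(ℏω₀) − ½ = 8.87/1.97 − 0.5 = 4.003 → n = 4.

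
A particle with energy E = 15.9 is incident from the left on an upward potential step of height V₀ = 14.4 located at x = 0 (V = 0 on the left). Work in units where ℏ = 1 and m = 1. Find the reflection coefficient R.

The wavenumbers are k₁ = √(2mE)/ℏ = 5.639 on the left and k₂ = √(2m(E − V₀))/ℏ = 1.732 on the right.
Continuity of ψ and ψ′ at the step yields the reflection amplitude r = (k₁ − k₂)/(k₁ + k₂) = 0.5300; thus R = |r|² = 0.2810, T = 0.7190.

R = 0.281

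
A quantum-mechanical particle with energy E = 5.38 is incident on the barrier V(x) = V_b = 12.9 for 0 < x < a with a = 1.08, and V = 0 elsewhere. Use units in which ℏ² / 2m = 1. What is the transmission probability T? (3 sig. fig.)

T = 0.0104

E < V_b: inside the barrier ψ ∝ e^{±κx} with κ = √(2m(V_b − E))/ℏ = 2.742.
κa = 2.962, sinh(κa) = 9.639.
Matching ψ, ψ′ at both faces gives T = [1 + V_b² sinh²(κa) / (4E(V_b − E))]⁻¹ = 1/96.54 = 0.0104.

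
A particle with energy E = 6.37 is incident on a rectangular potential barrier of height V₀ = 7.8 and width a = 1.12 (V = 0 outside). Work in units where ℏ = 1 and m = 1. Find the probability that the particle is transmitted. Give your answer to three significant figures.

E < V₀: inside the barrier ψ ∝ e^{±κx} with κ = √(2m(V₀ − E))/ℏ = 1.691.
κa = 1.894, sinh(κa) = 3.248.
The exact tunnelling result is T⁻¹ = 1 + V₀² sinh²(κa) / [4E(V₀ − E)] = 18.62, so T = 0.0537.

T = 0.0537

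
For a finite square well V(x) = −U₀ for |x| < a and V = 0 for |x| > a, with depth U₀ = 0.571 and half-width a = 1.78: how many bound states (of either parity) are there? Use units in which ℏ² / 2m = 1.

N = 1

The dimensionless depth is z₀ = a√(2mU₀)/ℏ = 1.78 × √(0.5710) = 1.345.
A new bound state (alternating even/odd) appears each time z₀ passes a multiple of π/2, so N = ⌊2z₀/π⌋ + 1 = ⌊0.8563⌋ + 1 = 1.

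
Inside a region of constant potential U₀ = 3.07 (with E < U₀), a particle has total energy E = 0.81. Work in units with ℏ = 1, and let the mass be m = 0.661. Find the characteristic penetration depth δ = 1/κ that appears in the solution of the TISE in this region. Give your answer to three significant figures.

Since E < U₀ the TISE in this region is ψ'' = κ²ψ with κ = √(2m(U₀ − E))/ℏ.
κ = √(2 × 0.661 × 2.26) = 1.729. The penetration depth is δ = 1/κ = 0.579.

δ = 0.579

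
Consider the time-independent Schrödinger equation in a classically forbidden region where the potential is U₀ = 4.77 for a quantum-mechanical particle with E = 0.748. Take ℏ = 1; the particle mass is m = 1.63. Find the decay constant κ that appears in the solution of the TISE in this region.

Since E < U₀ the TISE in this region is ψ'' = κ²ψ with κ = √(2m(U₀ − E))/ℏ.
κ = √(2 × 1.63 × 4.022) = 3.621.

κ = 3.62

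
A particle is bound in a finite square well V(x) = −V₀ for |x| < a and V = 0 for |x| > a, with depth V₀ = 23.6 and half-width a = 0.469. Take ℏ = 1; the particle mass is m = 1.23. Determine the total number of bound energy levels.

Define the well-strength parameter z₀ = (a/ℏ)√(2mV₀) = 0.469 × √(2·1.23·23.6) = 3.574.
A new bound state (alternating even/odd) appears each time z₀ passes a multiple of π/2, so N = ⌊2z₀/π⌋ + 1 = ⌊2.275⌋ + 1 = 3.

N = 3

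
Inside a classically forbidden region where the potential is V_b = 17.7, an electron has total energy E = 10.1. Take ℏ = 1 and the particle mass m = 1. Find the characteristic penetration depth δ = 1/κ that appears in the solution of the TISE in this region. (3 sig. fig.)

δ = 0.256

Since E < V_b the TISE in this region is ψ'' = κ²ψ with κ = √(2m(V_b − E))/ℏ.
κ = √(2 × 1 × 7.6) = 3.899. The penetration depth is δ = 1/κ = 0.256.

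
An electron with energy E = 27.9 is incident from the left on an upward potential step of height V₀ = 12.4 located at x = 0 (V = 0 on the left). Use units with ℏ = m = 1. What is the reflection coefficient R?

The wavenumbers are k₁ = √(2mE)/ℏ = 7.470 on the left and k₂ = √(2m(E − V₀))/ℏ = 5.568 on the right.
Matching ψ and ψ′ at x = 0 gives r = (k₁ − k₂)/(k₁ + k₂), so R = r² = 0.02129 and T = 1 − R = 0.9787.

R = 0.0213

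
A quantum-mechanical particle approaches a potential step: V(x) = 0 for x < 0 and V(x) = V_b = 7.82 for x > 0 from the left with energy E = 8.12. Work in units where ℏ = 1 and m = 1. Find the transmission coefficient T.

The wavenumbers are k₁ = √(2mE)/ℏ = 4.030 on the left and k₂ = √(2m(E − V_b))/ℏ = 0.7746 on the right.
Matching ψ and ψ′ at x = 0 gives r = (k₁ − k₂)/(k₁ + k₂), so R = r² = 0.4591 and T = 1 − R = 0.5409.

T = 0.541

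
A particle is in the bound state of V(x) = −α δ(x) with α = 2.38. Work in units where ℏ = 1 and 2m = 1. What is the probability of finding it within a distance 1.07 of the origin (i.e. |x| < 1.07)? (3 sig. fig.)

The normalised bound state is ψ = √κ e^{−κ|x|} with κ = mα/ℏ² = 1.190.
P(|x| < d) = ∫_{−d}^{d} κ e^{−2κ|x|} dx = 1 − e^{−2κd} = 1 − e^{−2.547} = 0.9217.

P = 0.922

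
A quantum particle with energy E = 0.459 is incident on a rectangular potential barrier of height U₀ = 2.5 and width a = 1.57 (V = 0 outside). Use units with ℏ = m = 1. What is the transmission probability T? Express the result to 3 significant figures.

E < U₀: inside the barrier ψ ∝ e^{±κx} with κ = √(2m(U₀ − E))/ℏ = 2.020.
κa = 3.172, sinh(κa) = 11.91.
The exact tunnelling result is T⁻¹ = 1 + U₀² sinh²(κa) / [4E(U₀ − E)] = 237.5, so T = 0.00421.

T = 0.00421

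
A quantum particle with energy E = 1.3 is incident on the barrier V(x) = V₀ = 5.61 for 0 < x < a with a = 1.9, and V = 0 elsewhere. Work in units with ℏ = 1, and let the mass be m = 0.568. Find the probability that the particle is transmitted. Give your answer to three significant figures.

E < V₀: inside the barrier ψ ∝ e^{±κx} with κ = √(2m(V₀ − E))/ℏ = 2.213.
κa = 4.204, sinh(κa) = 33.48.
The exact tunnelling result is T⁻¹ = 1 + V₀² sinh²(κa) / [4E(V₀ − E)] = 1575, so T = 0.000635.

T = 0.000635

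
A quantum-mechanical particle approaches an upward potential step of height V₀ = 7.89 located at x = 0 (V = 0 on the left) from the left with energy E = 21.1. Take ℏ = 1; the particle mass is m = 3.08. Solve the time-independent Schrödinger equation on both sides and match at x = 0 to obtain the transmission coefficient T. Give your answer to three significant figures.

T = 0.986

On each side the TISE gives plane waves with k = √(2m(E − V))/ℏ: k₁ = √(2·3.08·21.1) = 11.40, k₂ = √(2·3.08·13.21) = 9.021.
Matching ψ and ψ′ at x = 0 gives r = (k₁ − k₂)/(k₁ + k₂), so R = r² = 0.01358 and T = 1 − R = 0.9864.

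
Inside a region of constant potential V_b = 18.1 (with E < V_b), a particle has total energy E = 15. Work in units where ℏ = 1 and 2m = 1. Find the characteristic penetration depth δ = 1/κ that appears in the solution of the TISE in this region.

Since E < V_b the TISE in this region is ψ'' = κ²ψ with κ = √(2m(V_b − E))/ℏ.
κ = √(2 × 0.5 × 3.1) = 1.761. The penetration depth is δ = 1/κ = 0.568.

δ = 0.568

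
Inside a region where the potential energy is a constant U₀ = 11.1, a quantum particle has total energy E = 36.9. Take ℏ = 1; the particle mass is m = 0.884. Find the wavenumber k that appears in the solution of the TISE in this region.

With E > U₀ the solution is oscillatory, ψ ∝ e^{±ikx} with k = √(2m(E − U₀))/ℏ.
k = √(2 × 0.884 × 25.8) = 6.754.

k = 6.75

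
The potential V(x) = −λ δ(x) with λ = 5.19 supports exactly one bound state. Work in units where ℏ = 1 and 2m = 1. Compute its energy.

For x ≠ 0 the bound state is ψ ∝ e^{−κ|x|}; integrating the TISE across the delta gives the cusp condition 2κ = 2mλ/ℏ², so κ = 2.595.
Then E = −ℏ²κ²/(2m) = −mλ²/(2ℏ²) = -6.734.

E = -6.73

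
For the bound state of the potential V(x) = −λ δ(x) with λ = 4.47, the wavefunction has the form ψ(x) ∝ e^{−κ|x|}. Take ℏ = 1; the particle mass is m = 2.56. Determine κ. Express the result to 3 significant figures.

κ = 11.4

Integrate −(ℏ²/2m)ψ'' − λδ(x)ψ = Eψ from −ε to +ε: the ψ'' term gives ψ'(0⁺) − ψ'(0⁻) and the δ term gives −(2mλ/ℏ²)ψ(0).
With ψ ∝ e^{−κ|x|} this yields −2κ = −2mλ/ℏ², so κ = mλ/ℏ² = 11.44.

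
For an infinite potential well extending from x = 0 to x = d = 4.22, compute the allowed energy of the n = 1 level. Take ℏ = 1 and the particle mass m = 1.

Requiring ψ(0) = ψ(d) = 0 quantises k = nπ/d, hence E_n = ℏ²k²/2m = n²π²ℏ²/(2md²).
E_1 = 1² × π² / (2 × 1 × 4.22²) = 0.2771.

E = 0.277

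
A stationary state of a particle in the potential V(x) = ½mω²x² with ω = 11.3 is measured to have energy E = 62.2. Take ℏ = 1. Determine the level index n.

n = 5

Invert E_n = (n + ½)ℏω: n = E/ℏω − ½ = 5.004, so n = 5.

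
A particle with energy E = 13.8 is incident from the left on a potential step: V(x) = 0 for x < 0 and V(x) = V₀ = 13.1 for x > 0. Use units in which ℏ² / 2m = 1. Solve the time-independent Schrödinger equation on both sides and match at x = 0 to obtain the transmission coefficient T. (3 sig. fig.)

T = 0.600

The wavenumbers are k₁ = √(2mE)/ℏ = 3.715 on the left and k₂ = √(2m(E − V₀))/ℏ = 0.8367 on the right.
Matching ψ and ψ′ at x = 0 gives r = (k₁ − k₂)/(k₁ + k₂), so R = r² = 0.3999 and T = 1 − R = 0.6001.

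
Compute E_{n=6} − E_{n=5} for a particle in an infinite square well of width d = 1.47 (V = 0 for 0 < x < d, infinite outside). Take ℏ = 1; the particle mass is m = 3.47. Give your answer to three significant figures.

ΔE = 7.24

E_n = n²π²ℏ²/(2md²), so ΔE = (6² − 5²) π²ℏ²/(2md²).
ΔE = 11 × π² / (2 × 3.47 × 1.47²) = 7.239.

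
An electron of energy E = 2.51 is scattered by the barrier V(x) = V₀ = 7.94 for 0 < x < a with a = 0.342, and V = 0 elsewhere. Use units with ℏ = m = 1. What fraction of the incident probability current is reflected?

E < V₀: inside the barrier ψ ∝ e^{±κx} with κ = √(2m(V₀ − E))/ℏ = 3.295.
κa = 1.127, sinh(κa) = 1.381.
Matching ψ, ψ′ at both faces gives T = [1 + V₀² sinh²(κa) / (4E(V₀ − E))]⁻¹ = 1/3.206 = 0.312.
R = 1 − T = 0.688.

R = 0.688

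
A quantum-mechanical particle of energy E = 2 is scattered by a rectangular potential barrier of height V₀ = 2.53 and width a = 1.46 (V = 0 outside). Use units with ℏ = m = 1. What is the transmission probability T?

Since E < V₀ the interior solution is evanescent with decay constant κ = √(2m(V₀ − E))/ℏ = 1.030.
κa = 1.503, sinh(κa) = 2.137.
The exact tunnelling result is T⁻¹ = 1 + V₀² sinh²(κa) / [4E(V₀ − E)] = 7.892, so T = 0.127.

T = 0.127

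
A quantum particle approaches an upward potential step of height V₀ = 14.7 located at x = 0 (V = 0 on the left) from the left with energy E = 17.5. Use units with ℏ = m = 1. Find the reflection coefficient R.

R = 0.184

The wavenumbers are k₁ = √(2mE)/ℏ = 5.916 on the left and k₂ = √(2m(E − V₀))/ℏ = 2.366 on the right.
Continuity of ψ and ψ′ at the step yields the reflection amplitude r = (k₁ − k₂)/(k₁ + k₂) = 0.4286; thus R = |r|² = 0.1837, T = 0.8163.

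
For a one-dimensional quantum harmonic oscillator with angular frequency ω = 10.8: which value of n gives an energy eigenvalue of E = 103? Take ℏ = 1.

E_n = ℏω(n + ½) ⇒ n = E/(ℏω) − ½ = 103/10.8 − 0.5 = 9.037 → n = 9.

n = 9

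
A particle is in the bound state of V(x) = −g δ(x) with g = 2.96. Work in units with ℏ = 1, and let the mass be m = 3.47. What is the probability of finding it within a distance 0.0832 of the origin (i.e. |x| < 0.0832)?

The normalised bound state is ψ = √κ e^{−κ|x|} with κ = mg/ℏ² = 10.27.
P(|x| < d) = ∫_{−d}^{d} κ e^{−2κ|x|} dx = 1 − e^{−2κd} = 1 − e^{−1.709} = 0.8190.

P = 0.819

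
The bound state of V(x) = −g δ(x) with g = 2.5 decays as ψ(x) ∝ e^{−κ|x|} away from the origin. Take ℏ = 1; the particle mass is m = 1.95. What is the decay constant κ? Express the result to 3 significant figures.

Integrate −(ℏ²/2m)ψ'' − gδ(x)ψ = Eψ from −ε to +ε: the ψ'' term gives ψ'(0⁺) − ψ'(0⁻) and the δ term gives −(2mg/ℏ²)ψ(0).
With ψ ∝ e^{−κ|x|} this yields −2κ = −2mg/ℏ², so κ = mg/ℏ² = 4.875.

κ = 4.88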